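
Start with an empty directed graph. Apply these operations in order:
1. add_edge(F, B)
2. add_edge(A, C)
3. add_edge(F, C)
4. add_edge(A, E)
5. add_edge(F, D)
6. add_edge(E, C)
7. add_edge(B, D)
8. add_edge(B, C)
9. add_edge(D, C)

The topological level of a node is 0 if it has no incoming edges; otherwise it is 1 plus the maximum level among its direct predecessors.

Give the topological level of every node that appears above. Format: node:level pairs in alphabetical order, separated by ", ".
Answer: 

Answer: A:0, B:1, C:3, D:2, E:1, F:0

Derivation:
Op 1: add_edge(F, B). Edges now: 1
Op 2: add_edge(A, C). Edges now: 2
Op 3: add_edge(F, C). Edges now: 3
Op 4: add_edge(A, E). Edges now: 4
Op 5: add_edge(F, D). Edges now: 5
Op 6: add_edge(E, C). Edges now: 6
Op 7: add_edge(B, D). Edges now: 7
Op 8: add_edge(B, C). Edges now: 8
Op 9: add_edge(D, C). Edges now: 9
Compute levels (Kahn BFS):
  sources (in-degree 0): A, F
  process A: level=0
    A->C: in-degree(C)=4, level(C)>=1
    A->E: in-degree(E)=0, level(E)=1, enqueue
  process F: level=0
    F->B: in-degree(B)=0, level(B)=1, enqueue
    F->C: in-degree(C)=3, level(C)>=1
    F->D: in-degree(D)=1, level(D)>=1
  process E: level=1
    E->C: in-degree(C)=2, level(C)>=2
  process B: level=1
    B->C: in-degree(C)=1, level(C)>=2
    B->D: in-degree(D)=0, level(D)=2, enqueue
  process D: level=2
    D->C: in-degree(C)=0, level(C)=3, enqueue
  process C: level=3
All levels: A:0, B:1, C:3, D:2, E:1, F:0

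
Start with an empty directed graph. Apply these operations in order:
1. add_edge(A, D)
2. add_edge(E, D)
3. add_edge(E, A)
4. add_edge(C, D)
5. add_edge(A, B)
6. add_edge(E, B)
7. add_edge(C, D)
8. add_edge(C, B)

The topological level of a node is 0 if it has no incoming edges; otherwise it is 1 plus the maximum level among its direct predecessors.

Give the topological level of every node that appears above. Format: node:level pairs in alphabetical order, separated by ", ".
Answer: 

Op 1: add_edge(A, D). Edges now: 1
Op 2: add_edge(E, D). Edges now: 2
Op 3: add_edge(E, A). Edges now: 3
Op 4: add_edge(C, D). Edges now: 4
Op 5: add_edge(A, B). Edges now: 5
Op 6: add_edge(E, B). Edges now: 6
Op 7: add_edge(C, D) (duplicate, no change). Edges now: 6
Op 8: add_edge(C, B). Edges now: 7
Compute levels (Kahn BFS):
  sources (in-degree 0): C, E
  process C: level=0
    C->B: in-degree(B)=2, level(B)>=1
    C->D: in-degree(D)=2, level(D)>=1
  process E: level=0
    E->A: in-degree(A)=0, level(A)=1, enqueue
    E->B: in-degree(B)=1, level(B)>=1
    E->D: in-degree(D)=1, level(D)>=1
  process A: level=1
    A->B: in-degree(B)=0, level(B)=2, enqueue
    A->D: in-degree(D)=0, level(D)=2, enqueue
  process B: level=2
  process D: level=2
All levels: A:1, B:2, C:0, D:2, E:0

Answer: A:1, B:2, C:0, D:2, E:0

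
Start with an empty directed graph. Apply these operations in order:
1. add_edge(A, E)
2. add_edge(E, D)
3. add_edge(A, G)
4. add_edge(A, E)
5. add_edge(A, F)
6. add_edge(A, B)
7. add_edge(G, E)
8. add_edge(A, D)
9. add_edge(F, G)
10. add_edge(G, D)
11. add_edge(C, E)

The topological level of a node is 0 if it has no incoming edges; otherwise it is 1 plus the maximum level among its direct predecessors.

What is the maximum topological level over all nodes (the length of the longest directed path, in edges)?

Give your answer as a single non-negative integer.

Op 1: add_edge(A, E). Edges now: 1
Op 2: add_edge(E, D). Edges now: 2
Op 3: add_edge(A, G). Edges now: 3
Op 4: add_edge(A, E) (duplicate, no change). Edges now: 3
Op 5: add_edge(A, F). Edges now: 4
Op 6: add_edge(A, B). Edges now: 5
Op 7: add_edge(G, E). Edges now: 6
Op 8: add_edge(A, D). Edges now: 7
Op 9: add_edge(F, G). Edges now: 8
Op 10: add_edge(G, D). Edges now: 9
Op 11: add_edge(C, E). Edges now: 10
Compute levels (Kahn BFS):
  sources (in-degree 0): A, C
  process A: level=0
    A->B: in-degree(B)=0, level(B)=1, enqueue
    A->D: in-degree(D)=2, level(D)>=1
    A->E: in-degree(E)=2, level(E)>=1
    A->F: in-degree(F)=0, level(F)=1, enqueue
    A->G: in-degree(G)=1, level(G)>=1
  process C: level=0
    C->E: in-degree(E)=1, level(E)>=1
  process B: level=1
  process F: level=1
    F->G: in-degree(G)=0, level(G)=2, enqueue
  process G: level=2
    G->D: in-degree(D)=1, level(D)>=3
    G->E: in-degree(E)=0, level(E)=3, enqueue
  process E: level=3
    E->D: in-degree(D)=0, level(D)=4, enqueue
  process D: level=4
All levels: A:0, B:1, C:0, D:4, E:3, F:1, G:2
max level = 4

Answer: 4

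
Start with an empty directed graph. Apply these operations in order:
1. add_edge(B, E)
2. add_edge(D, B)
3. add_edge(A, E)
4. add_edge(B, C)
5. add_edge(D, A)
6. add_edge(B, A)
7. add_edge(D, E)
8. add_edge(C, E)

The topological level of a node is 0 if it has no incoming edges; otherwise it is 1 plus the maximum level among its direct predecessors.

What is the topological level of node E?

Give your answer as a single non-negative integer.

Op 1: add_edge(B, E). Edges now: 1
Op 2: add_edge(D, B). Edges now: 2
Op 3: add_edge(A, E). Edges now: 3
Op 4: add_edge(B, C). Edges now: 4
Op 5: add_edge(D, A). Edges now: 5
Op 6: add_edge(B, A). Edges now: 6
Op 7: add_edge(D, E). Edges now: 7
Op 8: add_edge(C, E). Edges now: 8
Compute levels (Kahn BFS):
  sources (in-degree 0): D
  process D: level=0
    D->A: in-degree(A)=1, level(A)>=1
    D->B: in-degree(B)=0, level(B)=1, enqueue
    D->E: in-degree(E)=3, level(E)>=1
  process B: level=1
    B->A: in-degree(A)=0, level(A)=2, enqueue
    B->C: in-degree(C)=0, level(C)=2, enqueue
    B->E: in-degree(E)=2, level(E)>=2
  process A: level=2
    A->E: in-degree(E)=1, level(E)>=3
  process C: level=2
    C->E: in-degree(E)=0, level(E)=3, enqueue
  process E: level=3
All levels: A:2, B:1, C:2, D:0, E:3
level(E) = 3

Answer: 3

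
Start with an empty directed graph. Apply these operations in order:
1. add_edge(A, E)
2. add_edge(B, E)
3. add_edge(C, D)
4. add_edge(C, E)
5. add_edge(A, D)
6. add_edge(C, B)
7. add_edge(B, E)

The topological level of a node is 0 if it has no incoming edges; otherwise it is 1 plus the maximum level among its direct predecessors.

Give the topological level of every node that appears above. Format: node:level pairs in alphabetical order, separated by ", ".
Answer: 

Op 1: add_edge(A, E). Edges now: 1
Op 2: add_edge(B, E). Edges now: 2
Op 3: add_edge(C, D). Edges now: 3
Op 4: add_edge(C, E). Edges now: 4
Op 5: add_edge(A, D). Edges now: 5
Op 6: add_edge(C, B). Edges now: 6
Op 7: add_edge(B, E) (duplicate, no change). Edges now: 6
Compute levels (Kahn BFS):
  sources (in-degree 0): A, C
  process A: level=0
    A->D: in-degree(D)=1, level(D)>=1
    A->E: in-degree(E)=2, level(E)>=1
  process C: level=0
    C->B: in-degree(B)=0, level(B)=1, enqueue
    C->D: in-degree(D)=0, level(D)=1, enqueue
    C->E: in-degree(E)=1, level(E)>=1
  process B: level=1
    B->E: in-degree(E)=0, level(E)=2, enqueue
  process D: level=1
  process E: level=2
All levels: A:0, B:1, C:0, D:1, E:2

Answer: A:0, B:1, C:0, D:1, E:2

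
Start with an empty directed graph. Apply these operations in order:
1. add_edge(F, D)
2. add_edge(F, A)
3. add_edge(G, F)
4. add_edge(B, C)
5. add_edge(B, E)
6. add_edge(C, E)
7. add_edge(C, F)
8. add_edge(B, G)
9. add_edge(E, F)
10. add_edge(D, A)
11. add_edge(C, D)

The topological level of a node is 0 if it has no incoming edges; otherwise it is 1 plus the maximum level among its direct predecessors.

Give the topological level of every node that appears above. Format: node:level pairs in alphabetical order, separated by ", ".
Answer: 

Op 1: add_edge(F, D). Edges now: 1
Op 2: add_edge(F, A). Edges now: 2
Op 3: add_edge(G, F). Edges now: 3
Op 4: add_edge(B, C). Edges now: 4
Op 5: add_edge(B, E). Edges now: 5
Op 6: add_edge(C, E). Edges now: 6
Op 7: add_edge(C, F). Edges now: 7
Op 8: add_edge(B, G). Edges now: 8
Op 9: add_edge(E, F). Edges now: 9
Op 10: add_edge(D, A). Edges now: 10
Op 11: add_edge(C, D). Edges now: 11
Compute levels (Kahn BFS):
  sources (in-degree 0): B
  process B: level=0
    B->C: in-degree(C)=0, level(C)=1, enqueue
    B->E: in-degree(E)=1, level(E)>=1
    B->G: in-degree(G)=0, level(G)=1, enqueue
  process C: level=1
    C->D: in-degree(D)=1, level(D)>=2
    C->E: in-degree(E)=0, level(E)=2, enqueue
    C->F: in-degree(F)=2, level(F)>=2
  process G: level=1
    G->F: in-degree(F)=1, level(F)>=2
  process E: level=2
    E->F: in-degree(F)=0, level(F)=3, enqueue
  process F: level=3
    F->A: in-degree(A)=1, level(A)>=4
    F->D: in-degree(D)=0, level(D)=4, enqueue
  process D: level=4
    D->A: in-degree(A)=0, level(A)=5, enqueue
  process A: level=5
All levels: A:5, B:0, C:1, D:4, E:2, F:3, G:1

Answer: A:5, B:0, C:1, D:4, E:2, F:3, G:1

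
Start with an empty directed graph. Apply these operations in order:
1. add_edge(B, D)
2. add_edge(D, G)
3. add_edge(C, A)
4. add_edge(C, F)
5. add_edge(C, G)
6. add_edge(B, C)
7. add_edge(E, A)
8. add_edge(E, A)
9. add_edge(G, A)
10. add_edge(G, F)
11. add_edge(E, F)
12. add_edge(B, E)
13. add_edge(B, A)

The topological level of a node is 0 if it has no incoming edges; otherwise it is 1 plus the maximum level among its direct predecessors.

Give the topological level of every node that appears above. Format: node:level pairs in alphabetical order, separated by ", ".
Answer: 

Answer: A:3, B:0, C:1, D:1, E:1, F:3, G:2

Derivation:
Op 1: add_edge(B, D). Edges now: 1
Op 2: add_edge(D, G). Edges now: 2
Op 3: add_edge(C, A). Edges now: 3
Op 4: add_edge(C, F). Edges now: 4
Op 5: add_edge(C, G). Edges now: 5
Op 6: add_edge(B, C). Edges now: 6
Op 7: add_edge(E, A). Edges now: 7
Op 8: add_edge(E, A) (duplicate, no change). Edges now: 7
Op 9: add_edge(G, A). Edges now: 8
Op 10: add_edge(G, F). Edges now: 9
Op 11: add_edge(E, F). Edges now: 10
Op 12: add_edge(B, E). Edges now: 11
Op 13: add_edge(B, A). Edges now: 12
Compute levels (Kahn BFS):
  sources (in-degree 0): B
  process B: level=0
    B->A: in-degree(A)=3, level(A)>=1
    B->C: in-degree(C)=0, level(C)=1, enqueue
    B->D: in-degree(D)=0, level(D)=1, enqueue
    B->E: in-degree(E)=0, level(E)=1, enqueue
  process C: level=1
    C->A: in-degree(A)=2, level(A)>=2
    C->F: in-degree(F)=2, level(F)>=2
    C->G: in-degree(G)=1, level(G)>=2
  process D: level=1
    D->G: in-degree(G)=0, level(G)=2, enqueue
  process E: level=1
    E->A: in-degree(A)=1, level(A)>=2
    E->F: in-degree(F)=1, level(F)>=2
  process G: level=2
    G->A: in-degree(A)=0, level(A)=3, enqueue
    G->F: in-degree(F)=0, level(F)=3, enqueue
  process A: level=3
  process F: level=3
All levels: A:3, B:0, C:1, D:1, E:1, F:3, G:2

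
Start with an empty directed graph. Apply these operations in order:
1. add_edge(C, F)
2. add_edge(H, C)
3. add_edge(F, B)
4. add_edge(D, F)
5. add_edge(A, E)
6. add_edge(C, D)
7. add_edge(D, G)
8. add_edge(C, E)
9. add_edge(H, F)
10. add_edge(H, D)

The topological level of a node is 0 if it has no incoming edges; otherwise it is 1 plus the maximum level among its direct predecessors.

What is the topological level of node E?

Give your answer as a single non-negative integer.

Op 1: add_edge(C, F). Edges now: 1
Op 2: add_edge(H, C). Edges now: 2
Op 3: add_edge(F, B). Edges now: 3
Op 4: add_edge(D, F). Edges now: 4
Op 5: add_edge(A, E). Edges now: 5
Op 6: add_edge(C, D). Edges now: 6
Op 7: add_edge(D, G). Edges now: 7
Op 8: add_edge(C, E). Edges now: 8
Op 9: add_edge(H, F). Edges now: 9
Op 10: add_edge(H, D). Edges now: 10
Compute levels (Kahn BFS):
  sources (in-degree 0): A, H
  process A: level=0
    A->E: in-degree(E)=1, level(E)>=1
  process H: level=0
    H->C: in-degree(C)=0, level(C)=1, enqueue
    H->D: in-degree(D)=1, level(D)>=1
    H->F: in-degree(F)=2, level(F)>=1
  process C: level=1
    C->D: in-degree(D)=0, level(D)=2, enqueue
    C->E: in-degree(E)=0, level(E)=2, enqueue
    C->F: in-degree(F)=1, level(F)>=2
  process D: level=2
    D->F: in-degree(F)=0, level(F)=3, enqueue
    D->G: in-degree(G)=0, level(G)=3, enqueue
  process E: level=2
  process F: level=3
    F->B: in-degree(B)=0, level(B)=4, enqueue
  process G: level=3
  process B: level=4
All levels: A:0, B:4, C:1, D:2, E:2, F:3, G:3, H:0
level(E) = 2

Answer: 2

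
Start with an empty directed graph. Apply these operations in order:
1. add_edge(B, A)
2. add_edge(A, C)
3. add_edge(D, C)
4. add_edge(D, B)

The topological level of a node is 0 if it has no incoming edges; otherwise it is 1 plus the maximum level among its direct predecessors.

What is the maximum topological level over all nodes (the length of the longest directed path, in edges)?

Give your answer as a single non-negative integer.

Answer: 3

Derivation:
Op 1: add_edge(B, A). Edges now: 1
Op 2: add_edge(A, C). Edges now: 2
Op 3: add_edge(D, C). Edges now: 3
Op 4: add_edge(D, B). Edges now: 4
Compute levels (Kahn BFS):
  sources (in-degree 0): D
  process D: level=0
    D->B: in-degree(B)=0, level(B)=1, enqueue
    D->C: in-degree(C)=1, level(C)>=1
  process B: level=1
    B->A: in-degree(A)=0, level(A)=2, enqueue
  process A: level=2
    A->C: in-degree(C)=0, level(C)=3, enqueue
  process C: level=3
All levels: A:2, B:1, C:3, D:0
max level = 3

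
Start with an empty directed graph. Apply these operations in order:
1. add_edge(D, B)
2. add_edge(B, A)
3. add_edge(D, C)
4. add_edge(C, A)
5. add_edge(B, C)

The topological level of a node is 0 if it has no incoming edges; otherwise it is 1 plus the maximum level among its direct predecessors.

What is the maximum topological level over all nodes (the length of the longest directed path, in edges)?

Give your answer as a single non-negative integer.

Op 1: add_edge(D, B). Edges now: 1
Op 2: add_edge(B, A). Edges now: 2
Op 3: add_edge(D, C). Edges now: 3
Op 4: add_edge(C, A). Edges now: 4
Op 5: add_edge(B, C). Edges now: 5
Compute levels (Kahn BFS):
  sources (in-degree 0): D
  process D: level=0
    D->B: in-degree(B)=0, level(B)=1, enqueue
    D->C: in-degree(C)=1, level(C)>=1
  process B: level=1
    B->A: in-degree(A)=1, level(A)>=2
    B->C: in-degree(C)=0, level(C)=2, enqueue
  process C: level=2
    C->A: in-degree(A)=0, level(A)=3, enqueue
  process A: level=3
All levels: A:3, B:1, C:2, D:0
max level = 3

Answer: 3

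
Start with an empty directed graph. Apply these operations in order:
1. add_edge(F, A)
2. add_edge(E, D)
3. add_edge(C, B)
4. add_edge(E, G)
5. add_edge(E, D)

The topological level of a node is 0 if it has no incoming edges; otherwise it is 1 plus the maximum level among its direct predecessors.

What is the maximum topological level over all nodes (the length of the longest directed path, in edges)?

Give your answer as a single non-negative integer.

Op 1: add_edge(F, A). Edges now: 1
Op 2: add_edge(E, D). Edges now: 2
Op 3: add_edge(C, B). Edges now: 3
Op 4: add_edge(E, G). Edges now: 4
Op 5: add_edge(E, D) (duplicate, no change). Edges now: 4
Compute levels (Kahn BFS):
  sources (in-degree 0): C, E, F
  process C: level=0
    C->B: in-degree(B)=0, level(B)=1, enqueue
  process E: level=0
    E->D: in-degree(D)=0, level(D)=1, enqueue
    E->G: in-degree(G)=0, level(G)=1, enqueue
  process F: level=0
    F->A: in-degree(A)=0, level(A)=1, enqueue
  process B: level=1
  process D: level=1
  process G: level=1
  process A: level=1
All levels: A:1, B:1, C:0, D:1, E:0, F:0, G:1
max level = 1

Answer: 1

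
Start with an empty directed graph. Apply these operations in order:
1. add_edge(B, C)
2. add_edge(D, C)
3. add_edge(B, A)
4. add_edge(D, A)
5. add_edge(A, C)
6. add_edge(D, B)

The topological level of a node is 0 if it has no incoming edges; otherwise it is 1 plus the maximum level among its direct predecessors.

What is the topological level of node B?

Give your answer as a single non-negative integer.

Answer: 1

Derivation:
Op 1: add_edge(B, C). Edges now: 1
Op 2: add_edge(D, C). Edges now: 2
Op 3: add_edge(B, A). Edges now: 3
Op 4: add_edge(D, A). Edges now: 4
Op 5: add_edge(A, C). Edges now: 5
Op 6: add_edge(D, B). Edges now: 6
Compute levels (Kahn BFS):
  sources (in-degree 0): D
  process D: level=0
    D->A: in-degree(A)=1, level(A)>=1
    D->B: in-degree(B)=0, level(B)=1, enqueue
    D->C: in-degree(C)=2, level(C)>=1
  process B: level=1
    B->A: in-degree(A)=0, level(A)=2, enqueue
    B->C: in-degree(C)=1, level(C)>=2
  process A: level=2
    A->C: in-degree(C)=0, level(C)=3, enqueue
  process C: level=3
All levels: A:2, B:1, C:3, D:0
level(B) = 1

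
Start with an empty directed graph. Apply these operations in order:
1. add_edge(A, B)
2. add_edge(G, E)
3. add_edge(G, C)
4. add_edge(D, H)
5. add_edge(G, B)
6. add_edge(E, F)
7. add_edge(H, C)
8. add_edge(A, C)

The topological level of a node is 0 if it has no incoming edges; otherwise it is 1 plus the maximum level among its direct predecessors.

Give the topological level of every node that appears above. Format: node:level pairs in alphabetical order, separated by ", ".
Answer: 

Answer: A:0, B:1, C:2, D:0, E:1, F:2, G:0, H:1

Derivation:
Op 1: add_edge(A, B). Edges now: 1
Op 2: add_edge(G, E). Edges now: 2
Op 3: add_edge(G, C). Edges now: 3
Op 4: add_edge(D, H). Edges now: 4
Op 5: add_edge(G, B). Edges now: 5
Op 6: add_edge(E, F). Edges now: 6
Op 7: add_edge(H, C). Edges now: 7
Op 8: add_edge(A, C). Edges now: 8
Compute levels (Kahn BFS):
  sources (in-degree 0): A, D, G
  process A: level=0
    A->B: in-degree(B)=1, level(B)>=1
    A->C: in-degree(C)=2, level(C)>=1
  process D: level=0
    D->H: in-degree(H)=0, level(H)=1, enqueue
  process G: level=0
    G->B: in-degree(B)=0, level(B)=1, enqueue
    G->C: in-degree(C)=1, level(C)>=1
    G->E: in-degree(E)=0, level(E)=1, enqueue
  process H: level=1
    H->C: in-degree(C)=0, level(C)=2, enqueue
  process B: level=1
  process E: level=1
    E->F: in-degree(F)=0, level(F)=2, enqueue
  process C: level=2
  process F: level=2
All levels: A:0, B:1, C:2, D:0, E:1, F:2, G:0, H:1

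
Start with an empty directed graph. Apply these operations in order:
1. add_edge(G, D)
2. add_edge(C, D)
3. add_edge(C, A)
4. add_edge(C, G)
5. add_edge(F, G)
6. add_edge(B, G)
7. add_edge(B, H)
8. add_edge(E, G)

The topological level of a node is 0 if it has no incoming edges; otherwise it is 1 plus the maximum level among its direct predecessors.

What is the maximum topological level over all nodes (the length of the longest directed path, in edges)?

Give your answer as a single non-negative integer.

Op 1: add_edge(G, D). Edges now: 1
Op 2: add_edge(C, D). Edges now: 2
Op 3: add_edge(C, A). Edges now: 3
Op 4: add_edge(C, G). Edges now: 4
Op 5: add_edge(F, G). Edges now: 5
Op 6: add_edge(B, G). Edges now: 6
Op 7: add_edge(B, H). Edges now: 7
Op 8: add_edge(E, G). Edges now: 8
Compute levels (Kahn BFS):
  sources (in-degree 0): B, C, E, F
  process B: level=0
    B->G: in-degree(G)=3, level(G)>=1
    B->H: in-degree(H)=0, level(H)=1, enqueue
  process C: level=0
    C->A: in-degree(A)=0, level(A)=1, enqueue
    C->D: in-degree(D)=1, level(D)>=1
    C->G: in-degree(G)=2, level(G)>=1
  process E: level=0
    E->G: in-degree(G)=1, level(G)>=1
  process F: level=0
    F->G: in-degree(G)=0, level(G)=1, enqueue
  process H: level=1
  process A: level=1
  process G: level=1
    G->D: in-degree(D)=0, level(D)=2, enqueue
  process D: level=2
All levels: A:1, B:0, C:0, D:2, E:0, F:0, G:1, H:1
max level = 2

Answer: 2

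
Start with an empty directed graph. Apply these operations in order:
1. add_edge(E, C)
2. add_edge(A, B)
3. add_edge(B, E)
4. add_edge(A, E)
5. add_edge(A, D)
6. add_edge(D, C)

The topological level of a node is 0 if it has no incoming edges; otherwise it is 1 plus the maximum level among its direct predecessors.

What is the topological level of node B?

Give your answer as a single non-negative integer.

Op 1: add_edge(E, C). Edges now: 1
Op 2: add_edge(A, B). Edges now: 2
Op 3: add_edge(B, E). Edges now: 3
Op 4: add_edge(A, E). Edges now: 4
Op 5: add_edge(A, D). Edges now: 5
Op 6: add_edge(D, C). Edges now: 6
Compute levels (Kahn BFS):
  sources (in-degree 0): A
  process A: level=0
    A->B: in-degree(B)=0, level(B)=1, enqueue
    A->D: in-degree(D)=0, level(D)=1, enqueue
    A->E: in-degree(E)=1, level(E)>=1
  process B: level=1
    B->E: in-degree(E)=0, level(E)=2, enqueue
  process D: level=1
    D->C: in-degree(C)=1, level(C)>=2
  process E: level=2
    E->C: in-degree(C)=0, level(C)=3, enqueue
  process C: level=3
All levels: A:0, B:1, C:3, D:1, E:2
level(B) = 1

Answer: 1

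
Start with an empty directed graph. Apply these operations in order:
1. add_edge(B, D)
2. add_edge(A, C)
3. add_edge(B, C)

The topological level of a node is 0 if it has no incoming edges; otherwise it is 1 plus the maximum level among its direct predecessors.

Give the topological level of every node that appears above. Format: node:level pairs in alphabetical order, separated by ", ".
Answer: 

Answer: A:0, B:0, C:1, D:1

Derivation:
Op 1: add_edge(B, D). Edges now: 1
Op 2: add_edge(A, C). Edges now: 2
Op 3: add_edge(B, C). Edges now: 3
Compute levels (Kahn BFS):
  sources (in-degree 0): A, B
  process A: level=0
    A->C: in-degree(C)=1, level(C)>=1
  process B: level=0
    B->C: in-degree(C)=0, level(C)=1, enqueue
    B->D: in-degree(D)=0, level(D)=1, enqueue
  process C: level=1
  process D: level=1
All levels: A:0, B:0, C:1, D:1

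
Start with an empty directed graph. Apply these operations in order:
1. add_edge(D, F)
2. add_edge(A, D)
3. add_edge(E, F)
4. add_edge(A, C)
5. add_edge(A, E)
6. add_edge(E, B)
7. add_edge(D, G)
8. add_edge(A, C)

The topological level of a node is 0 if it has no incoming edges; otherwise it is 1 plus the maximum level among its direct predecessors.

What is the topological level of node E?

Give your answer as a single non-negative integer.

Op 1: add_edge(D, F). Edges now: 1
Op 2: add_edge(A, D). Edges now: 2
Op 3: add_edge(E, F). Edges now: 3
Op 4: add_edge(A, C). Edges now: 4
Op 5: add_edge(A, E). Edges now: 5
Op 6: add_edge(E, B). Edges now: 6
Op 7: add_edge(D, G). Edges now: 7
Op 8: add_edge(A, C) (duplicate, no change). Edges now: 7
Compute levels (Kahn BFS):
  sources (in-degree 0): A
  process A: level=0
    A->C: in-degree(C)=0, level(C)=1, enqueue
    A->D: in-degree(D)=0, level(D)=1, enqueue
    A->E: in-degree(E)=0, level(E)=1, enqueue
  process C: level=1
  process D: level=1
    D->F: in-degree(F)=1, level(F)>=2
    D->G: in-degree(G)=0, level(G)=2, enqueue
  process E: level=1
    E->B: in-degree(B)=0, level(B)=2, enqueue
    E->F: in-degree(F)=0, level(F)=2, enqueue
  process G: level=2
  process B: level=2
  process F: level=2
All levels: A:0, B:2, C:1, D:1, E:1, F:2, G:2
level(E) = 1

Answer: 1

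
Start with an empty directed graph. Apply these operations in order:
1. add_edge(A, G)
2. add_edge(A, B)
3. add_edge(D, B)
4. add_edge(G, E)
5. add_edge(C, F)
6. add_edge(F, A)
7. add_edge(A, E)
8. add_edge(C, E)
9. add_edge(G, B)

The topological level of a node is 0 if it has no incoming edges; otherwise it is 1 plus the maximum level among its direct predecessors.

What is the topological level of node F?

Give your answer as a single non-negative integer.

Answer: 1

Derivation:
Op 1: add_edge(A, G). Edges now: 1
Op 2: add_edge(A, B). Edges now: 2
Op 3: add_edge(D, B). Edges now: 3
Op 4: add_edge(G, E). Edges now: 4
Op 5: add_edge(C, F). Edges now: 5
Op 6: add_edge(F, A). Edges now: 6
Op 7: add_edge(A, E). Edges now: 7
Op 8: add_edge(C, E). Edges now: 8
Op 9: add_edge(G, B). Edges now: 9
Compute levels (Kahn BFS):
  sources (in-degree 0): C, D
  process C: level=0
    C->E: in-degree(E)=2, level(E)>=1
    C->F: in-degree(F)=0, level(F)=1, enqueue
  process D: level=0
    D->B: in-degree(B)=2, level(B)>=1
  process F: level=1
    F->A: in-degree(A)=0, level(A)=2, enqueue
  process A: level=2
    A->B: in-degree(B)=1, level(B)>=3
    A->E: in-degree(E)=1, level(E)>=3
    A->G: in-degree(G)=0, level(G)=3, enqueue
  process G: level=3
    G->B: in-degree(B)=0, level(B)=4, enqueue
    G->E: in-degree(E)=0, level(E)=4, enqueue
  process B: level=4
  process E: level=4
All levels: A:2, B:4, C:0, D:0, E:4, F:1, G:3
level(F) = 1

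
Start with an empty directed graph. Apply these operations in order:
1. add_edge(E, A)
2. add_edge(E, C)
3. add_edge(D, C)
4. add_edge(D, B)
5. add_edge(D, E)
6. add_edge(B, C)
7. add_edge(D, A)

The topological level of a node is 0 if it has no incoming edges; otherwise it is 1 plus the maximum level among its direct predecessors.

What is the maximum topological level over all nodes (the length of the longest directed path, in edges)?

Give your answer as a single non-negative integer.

Op 1: add_edge(E, A). Edges now: 1
Op 2: add_edge(E, C). Edges now: 2
Op 3: add_edge(D, C). Edges now: 3
Op 4: add_edge(D, B). Edges now: 4
Op 5: add_edge(D, E). Edges now: 5
Op 6: add_edge(B, C). Edges now: 6
Op 7: add_edge(D, A). Edges now: 7
Compute levels (Kahn BFS):
  sources (in-degree 0): D
  process D: level=0
    D->A: in-degree(A)=1, level(A)>=1
    D->B: in-degree(B)=0, level(B)=1, enqueue
    D->C: in-degree(C)=2, level(C)>=1
    D->E: in-degree(E)=0, level(E)=1, enqueue
  process B: level=1
    B->C: in-degree(C)=1, level(C)>=2
  process E: level=1
    E->A: in-degree(A)=0, level(A)=2, enqueue
    E->C: in-degree(C)=0, level(C)=2, enqueue
  process A: level=2
  process C: level=2
All levels: A:2, B:1, C:2, D:0, E:1
max level = 2

Answer: 2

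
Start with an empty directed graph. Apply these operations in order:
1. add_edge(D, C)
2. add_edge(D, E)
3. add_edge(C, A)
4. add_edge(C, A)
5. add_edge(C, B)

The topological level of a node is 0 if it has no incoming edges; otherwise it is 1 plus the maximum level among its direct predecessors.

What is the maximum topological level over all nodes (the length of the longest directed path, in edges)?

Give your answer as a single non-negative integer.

Op 1: add_edge(D, C). Edges now: 1
Op 2: add_edge(D, E). Edges now: 2
Op 3: add_edge(C, A). Edges now: 3
Op 4: add_edge(C, A) (duplicate, no change). Edges now: 3
Op 5: add_edge(C, B). Edges now: 4
Compute levels (Kahn BFS):
  sources (in-degree 0): D
  process D: level=0
    D->C: in-degree(C)=0, level(C)=1, enqueue
    D->E: in-degree(E)=0, level(E)=1, enqueue
  process C: level=1
    C->A: in-degree(A)=0, level(A)=2, enqueue
    C->B: in-degree(B)=0, level(B)=2, enqueue
  process E: level=1
  process A: level=2
  process B: level=2
All levels: A:2, B:2, C:1, D:0, E:1
max level = 2

Answer: 2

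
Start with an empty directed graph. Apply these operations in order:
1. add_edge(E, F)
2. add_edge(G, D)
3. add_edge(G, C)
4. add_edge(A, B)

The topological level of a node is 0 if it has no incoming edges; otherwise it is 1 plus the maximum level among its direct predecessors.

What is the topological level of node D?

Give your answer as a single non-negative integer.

Op 1: add_edge(E, F). Edges now: 1
Op 2: add_edge(G, D). Edges now: 2
Op 3: add_edge(G, C). Edges now: 3
Op 4: add_edge(A, B). Edges now: 4
Compute levels (Kahn BFS):
  sources (in-degree 0): A, E, G
  process A: level=0
    A->B: in-degree(B)=0, level(B)=1, enqueue
  process E: level=0
    E->F: in-degree(F)=0, level(F)=1, enqueue
  process G: level=0
    G->C: in-degree(C)=0, level(C)=1, enqueue
    G->D: in-degree(D)=0, level(D)=1, enqueue
  process B: level=1
  process F: level=1
  process C: level=1
  process D: level=1
All levels: A:0, B:1, C:1, D:1, E:0, F:1, G:0
level(D) = 1

Answer: 1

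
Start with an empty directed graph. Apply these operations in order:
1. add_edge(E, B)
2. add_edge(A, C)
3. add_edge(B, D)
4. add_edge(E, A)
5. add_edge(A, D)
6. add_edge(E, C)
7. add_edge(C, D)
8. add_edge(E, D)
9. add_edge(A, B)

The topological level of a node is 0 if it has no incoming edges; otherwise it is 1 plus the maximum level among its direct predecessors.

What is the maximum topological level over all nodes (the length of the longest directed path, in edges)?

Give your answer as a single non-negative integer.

Op 1: add_edge(E, B). Edges now: 1
Op 2: add_edge(A, C). Edges now: 2
Op 3: add_edge(B, D). Edges now: 3
Op 4: add_edge(E, A). Edges now: 4
Op 5: add_edge(A, D). Edges now: 5
Op 6: add_edge(E, C). Edges now: 6
Op 7: add_edge(C, D). Edges now: 7
Op 8: add_edge(E, D). Edges now: 8
Op 9: add_edge(A, B). Edges now: 9
Compute levels (Kahn BFS):
  sources (in-degree 0): E
  process E: level=0
    E->A: in-degree(A)=0, level(A)=1, enqueue
    E->B: in-degree(B)=1, level(B)>=1
    E->C: in-degree(C)=1, level(C)>=1
    E->D: in-degree(D)=3, level(D)>=1
  process A: level=1
    A->B: in-degree(B)=0, level(B)=2, enqueue
    A->C: in-degree(C)=0, level(C)=2, enqueue
    A->D: in-degree(D)=2, level(D)>=2
  process B: level=2
    B->D: in-degree(D)=1, level(D)>=3
  process C: level=2
    C->D: in-degree(D)=0, level(D)=3, enqueue
  process D: level=3
All levels: A:1, B:2, C:2, D:3, E:0
max level = 3

Answer: 3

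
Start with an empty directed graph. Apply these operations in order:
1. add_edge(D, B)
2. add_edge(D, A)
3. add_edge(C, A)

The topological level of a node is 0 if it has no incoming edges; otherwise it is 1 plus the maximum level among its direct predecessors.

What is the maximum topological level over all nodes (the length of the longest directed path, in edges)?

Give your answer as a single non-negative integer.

Answer: 1

Derivation:
Op 1: add_edge(D, B). Edges now: 1
Op 2: add_edge(D, A). Edges now: 2
Op 3: add_edge(C, A). Edges now: 3
Compute levels (Kahn BFS):
  sources (in-degree 0): C, D
  process C: level=0
    C->A: in-degree(A)=1, level(A)>=1
  process D: level=0
    D->A: in-degree(A)=0, level(A)=1, enqueue
    D->B: in-degree(B)=0, level(B)=1, enqueue
  process A: level=1
  process B: level=1
All levels: A:1, B:1, C:0, D:0
max level = 1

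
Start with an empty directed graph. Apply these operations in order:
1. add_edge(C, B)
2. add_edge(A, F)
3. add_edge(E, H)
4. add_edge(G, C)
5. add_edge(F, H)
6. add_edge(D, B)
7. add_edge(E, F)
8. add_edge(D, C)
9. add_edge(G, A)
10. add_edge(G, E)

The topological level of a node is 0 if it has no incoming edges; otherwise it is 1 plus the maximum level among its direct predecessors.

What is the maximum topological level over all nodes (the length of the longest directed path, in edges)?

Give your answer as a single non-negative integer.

Answer: 3

Derivation:
Op 1: add_edge(C, B). Edges now: 1
Op 2: add_edge(A, F). Edges now: 2
Op 3: add_edge(E, H). Edges now: 3
Op 4: add_edge(G, C). Edges now: 4
Op 5: add_edge(F, H). Edges now: 5
Op 6: add_edge(D, B). Edges now: 6
Op 7: add_edge(E, F). Edges now: 7
Op 8: add_edge(D, C). Edges now: 8
Op 9: add_edge(G, A). Edges now: 9
Op 10: add_edge(G, E). Edges now: 10
Compute levels (Kahn BFS):
  sources (in-degree 0): D, G
  process D: level=0
    D->B: in-degree(B)=1, level(B)>=1
    D->C: in-degree(C)=1, level(C)>=1
  process G: level=0
    G->A: in-degree(A)=0, level(A)=1, enqueue
    G->C: in-degree(C)=0, level(C)=1, enqueue
    G->E: in-degree(E)=0, level(E)=1, enqueue
  process A: level=1
    A->F: in-degree(F)=1, level(F)>=2
  process C: level=1
    C->B: in-degree(B)=0, level(B)=2, enqueue
  process E: level=1
    E->F: in-degree(F)=0, level(F)=2, enqueue
    E->H: in-degree(H)=1, level(H)>=2
  process B: level=2
  process F: level=2
    F->H: in-degree(H)=0, level(H)=3, enqueue
  process H: level=3
All levels: A:1, B:2, C:1, D:0, E:1, F:2, G:0, H:3
max level = 3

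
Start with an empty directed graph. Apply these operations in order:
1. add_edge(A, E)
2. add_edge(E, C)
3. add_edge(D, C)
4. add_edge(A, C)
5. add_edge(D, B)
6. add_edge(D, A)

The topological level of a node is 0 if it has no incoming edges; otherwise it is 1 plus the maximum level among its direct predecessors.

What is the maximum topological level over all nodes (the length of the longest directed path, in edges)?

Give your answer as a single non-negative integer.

Op 1: add_edge(A, E). Edges now: 1
Op 2: add_edge(E, C). Edges now: 2
Op 3: add_edge(D, C). Edges now: 3
Op 4: add_edge(A, C). Edges now: 4
Op 5: add_edge(D, B). Edges now: 5
Op 6: add_edge(D, A). Edges now: 6
Compute levels (Kahn BFS):
  sources (in-degree 0): D
  process D: level=0
    D->A: in-degree(A)=0, level(A)=1, enqueue
    D->B: in-degree(B)=0, level(B)=1, enqueue
    D->C: in-degree(C)=2, level(C)>=1
  process A: level=1
    A->C: in-degree(C)=1, level(C)>=2
    A->E: in-degree(E)=0, level(E)=2, enqueue
  process B: level=1
  process E: level=2
    E->C: in-degree(C)=0, level(C)=3, enqueue
  process C: level=3
All levels: A:1, B:1, C:3, D:0, E:2
max level = 3

Answer: 3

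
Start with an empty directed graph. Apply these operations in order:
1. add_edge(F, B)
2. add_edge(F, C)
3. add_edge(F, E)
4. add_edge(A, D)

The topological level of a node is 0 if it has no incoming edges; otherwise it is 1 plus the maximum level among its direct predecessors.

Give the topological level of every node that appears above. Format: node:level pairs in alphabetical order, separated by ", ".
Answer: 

Answer: A:0, B:1, C:1, D:1, E:1, F:0

Derivation:
Op 1: add_edge(F, B). Edges now: 1
Op 2: add_edge(F, C). Edges now: 2
Op 3: add_edge(F, E). Edges now: 3
Op 4: add_edge(A, D). Edges now: 4
Compute levels (Kahn BFS):
  sources (in-degree 0): A, F
  process A: level=0
    A->D: in-degree(D)=0, level(D)=1, enqueue
  process F: level=0
    F->B: in-degree(B)=0, level(B)=1, enqueue
    F->C: in-degree(C)=0, level(C)=1, enqueue
    F->E: in-degree(E)=0, level(E)=1, enqueue
  process D: level=1
  process B: level=1
  process C: level=1
  process E: level=1
All levels: A:0, B:1, C:1, D:1, E:1, F:0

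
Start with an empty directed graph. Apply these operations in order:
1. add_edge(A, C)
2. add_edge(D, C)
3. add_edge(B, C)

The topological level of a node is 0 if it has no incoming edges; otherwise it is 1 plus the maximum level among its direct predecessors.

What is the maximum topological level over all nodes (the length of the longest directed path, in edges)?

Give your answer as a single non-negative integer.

Op 1: add_edge(A, C). Edges now: 1
Op 2: add_edge(D, C). Edges now: 2
Op 3: add_edge(B, C). Edges now: 3
Compute levels (Kahn BFS):
  sources (in-degree 0): A, B, D
  process A: level=0
    A->C: in-degree(C)=2, level(C)>=1
  process B: level=0
    B->C: in-degree(C)=1, level(C)>=1
  process D: level=0
    D->C: in-degree(C)=0, level(C)=1, enqueue
  process C: level=1
All levels: A:0, B:0, C:1, D:0
max level = 1

Answer: 1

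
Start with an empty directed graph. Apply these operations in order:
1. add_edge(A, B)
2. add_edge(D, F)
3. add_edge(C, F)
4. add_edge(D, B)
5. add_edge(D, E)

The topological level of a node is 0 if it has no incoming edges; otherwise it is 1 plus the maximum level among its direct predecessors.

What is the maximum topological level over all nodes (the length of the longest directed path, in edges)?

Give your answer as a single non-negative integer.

Answer: 1

Derivation:
Op 1: add_edge(A, B). Edges now: 1
Op 2: add_edge(D, F). Edges now: 2
Op 3: add_edge(C, F). Edges now: 3
Op 4: add_edge(D, B). Edges now: 4
Op 5: add_edge(D, E). Edges now: 5
Compute levels (Kahn BFS):
  sources (in-degree 0): A, C, D
  process A: level=0
    A->B: in-degree(B)=1, level(B)>=1
  process C: level=0
    C->F: in-degree(F)=1, level(F)>=1
  process D: level=0
    D->B: in-degree(B)=0, level(B)=1, enqueue
    D->E: in-degree(E)=0, level(E)=1, enqueue
    D->F: in-degree(F)=0, level(F)=1, enqueue
  process B: level=1
  process E: level=1
  process F: level=1
All levels: A:0, B:1, C:0, D:0, E:1, F:1
max level = 1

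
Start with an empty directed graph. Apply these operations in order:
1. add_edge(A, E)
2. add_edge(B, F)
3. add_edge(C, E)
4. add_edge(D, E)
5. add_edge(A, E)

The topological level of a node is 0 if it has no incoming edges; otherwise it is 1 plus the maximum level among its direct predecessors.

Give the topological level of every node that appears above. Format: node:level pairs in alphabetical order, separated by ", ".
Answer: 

Op 1: add_edge(A, E). Edges now: 1
Op 2: add_edge(B, F). Edges now: 2
Op 3: add_edge(C, E). Edges now: 3
Op 4: add_edge(D, E). Edges now: 4
Op 5: add_edge(A, E) (duplicate, no change). Edges now: 4
Compute levels (Kahn BFS):
  sources (in-degree 0): A, B, C, D
  process A: level=0
    A->E: in-degree(E)=2, level(E)>=1
  process B: level=0
    B->F: in-degree(F)=0, level(F)=1, enqueue
  process C: level=0
    C->E: in-degree(E)=1, level(E)>=1
  process D: level=0
    D->E: in-degree(E)=0, level(E)=1, enqueue
  process F: level=1
  process E: level=1
All levels: A:0, B:0, C:0, D:0, E:1, F:1

Answer: A:0, B:0, C:0, D:0, E:1, F:1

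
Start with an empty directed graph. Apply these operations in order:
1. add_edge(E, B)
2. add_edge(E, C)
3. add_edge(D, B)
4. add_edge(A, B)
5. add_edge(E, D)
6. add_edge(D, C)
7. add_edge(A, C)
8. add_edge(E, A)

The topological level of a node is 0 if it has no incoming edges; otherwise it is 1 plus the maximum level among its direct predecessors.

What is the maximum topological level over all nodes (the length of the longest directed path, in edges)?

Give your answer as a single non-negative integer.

Answer: 2

Derivation:
Op 1: add_edge(E, B). Edges now: 1
Op 2: add_edge(E, C). Edges now: 2
Op 3: add_edge(D, B). Edges now: 3
Op 4: add_edge(A, B). Edges now: 4
Op 5: add_edge(E, D). Edges now: 5
Op 6: add_edge(D, C). Edges now: 6
Op 7: add_edge(A, C). Edges now: 7
Op 8: add_edge(E, A). Edges now: 8
Compute levels (Kahn BFS):
  sources (in-degree 0): E
  process E: level=0
    E->A: in-degree(A)=0, level(A)=1, enqueue
    E->B: in-degree(B)=2, level(B)>=1
    E->C: in-degree(C)=2, level(C)>=1
    E->D: in-degree(D)=0, level(D)=1, enqueue
  process A: level=1
    A->B: in-degree(B)=1, level(B)>=2
    A->C: in-degree(C)=1, level(C)>=2
  process D: level=1
    D->B: in-degree(B)=0, level(B)=2, enqueue
    D->C: in-degree(C)=0, level(C)=2, enqueue
  process B: level=2
  process C: level=2
All levels: A:1, B:2, C:2, D:1, E:0
max level = 2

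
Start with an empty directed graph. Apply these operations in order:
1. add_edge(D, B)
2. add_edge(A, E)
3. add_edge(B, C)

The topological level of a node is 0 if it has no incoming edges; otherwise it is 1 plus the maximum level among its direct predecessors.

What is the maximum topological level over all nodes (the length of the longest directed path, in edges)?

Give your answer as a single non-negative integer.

Op 1: add_edge(D, B). Edges now: 1
Op 2: add_edge(A, E). Edges now: 2
Op 3: add_edge(B, C). Edges now: 3
Compute levels (Kahn BFS):
  sources (in-degree 0): A, D
  process A: level=0
    A->E: in-degree(E)=0, level(E)=1, enqueue
  process D: level=0
    D->B: in-degree(B)=0, level(B)=1, enqueue
  process E: level=1
  process B: level=1
    B->C: in-degree(C)=0, level(C)=2, enqueue
  process C: level=2
All levels: A:0, B:1, C:2, D:0, E:1
max level = 2

Answer: 2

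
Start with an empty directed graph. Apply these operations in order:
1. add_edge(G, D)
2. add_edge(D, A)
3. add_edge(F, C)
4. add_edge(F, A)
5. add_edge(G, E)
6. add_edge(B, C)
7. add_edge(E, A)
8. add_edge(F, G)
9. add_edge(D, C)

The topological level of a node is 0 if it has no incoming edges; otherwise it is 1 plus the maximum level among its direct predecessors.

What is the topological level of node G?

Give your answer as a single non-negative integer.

Answer: 1

Derivation:
Op 1: add_edge(G, D). Edges now: 1
Op 2: add_edge(D, A). Edges now: 2
Op 3: add_edge(F, C). Edges now: 3
Op 4: add_edge(F, A). Edges now: 4
Op 5: add_edge(G, E). Edges now: 5
Op 6: add_edge(B, C). Edges now: 6
Op 7: add_edge(E, A). Edges now: 7
Op 8: add_edge(F, G). Edges now: 8
Op 9: add_edge(D, C). Edges now: 9
Compute levels (Kahn BFS):
  sources (in-degree 0): B, F
  process B: level=0
    B->C: in-degree(C)=2, level(C)>=1
  process F: level=0
    F->A: in-degree(A)=2, level(A)>=1
    F->C: in-degree(C)=1, level(C)>=1
    F->G: in-degree(G)=0, level(G)=1, enqueue
  process G: level=1
    G->D: in-degree(D)=0, level(D)=2, enqueue
    G->E: in-degree(E)=0, level(E)=2, enqueue
  process D: level=2
    D->A: in-degree(A)=1, level(A)>=3
    D->C: in-degree(C)=0, level(C)=3, enqueue
  process E: level=2
    E->A: in-degree(A)=0, level(A)=3, enqueue
  process C: level=3
  process A: level=3
All levels: A:3, B:0, C:3, D:2, E:2, F:0, G:1
level(G) = 1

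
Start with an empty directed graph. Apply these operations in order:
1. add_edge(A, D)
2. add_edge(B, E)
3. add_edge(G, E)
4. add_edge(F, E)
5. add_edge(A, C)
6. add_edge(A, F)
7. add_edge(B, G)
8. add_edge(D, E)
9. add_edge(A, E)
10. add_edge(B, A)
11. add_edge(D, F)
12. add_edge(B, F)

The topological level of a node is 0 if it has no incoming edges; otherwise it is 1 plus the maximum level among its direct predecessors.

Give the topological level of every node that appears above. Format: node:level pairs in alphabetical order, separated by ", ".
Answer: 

Op 1: add_edge(A, D). Edges now: 1
Op 2: add_edge(B, E). Edges now: 2
Op 3: add_edge(G, E). Edges now: 3
Op 4: add_edge(F, E). Edges now: 4
Op 5: add_edge(A, C). Edges now: 5
Op 6: add_edge(A, F). Edges now: 6
Op 7: add_edge(B, G). Edges now: 7
Op 8: add_edge(D, E). Edges now: 8
Op 9: add_edge(A, E). Edges now: 9
Op 10: add_edge(B, A). Edges now: 10
Op 11: add_edge(D, F). Edges now: 11
Op 12: add_edge(B, F). Edges now: 12
Compute levels (Kahn BFS):
  sources (in-degree 0): B
  process B: level=0
    B->A: in-degree(A)=0, level(A)=1, enqueue
    B->E: in-degree(E)=4, level(E)>=1
    B->F: in-degree(F)=2, level(F)>=1
    B->G: in-degree(G)=0, level(G)=1, enqueue
  process A: level=1
    A->C: in-degree(C)=0, level(C)=2, enqueue
    A->D: in-degree(D)=0, level(D)=2, enqueue
    A->E: in-degree(E)=3, level(E)>=2
    A->F: in-degree(F)=1, level(F)>=2
  process G: level=1
    G->E: in-degree(E)=2, level(E)>=2
  process C: level=2
  process D: level=2
    D->E: in-degree(E)=1, level(E)>=3
    D->F: in-degree(F)=0, level(F)=3, enqueue
  process F: level=3
    F->E: in-degree(E)=0, level(E)=4, enqueue
  process E: level=4
All levels: A:1, B:0, C:2, D:2, E:4, F:3, G:1

Answer: A:1, B:0, C:2, D:2, E:4, F:3, G:1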